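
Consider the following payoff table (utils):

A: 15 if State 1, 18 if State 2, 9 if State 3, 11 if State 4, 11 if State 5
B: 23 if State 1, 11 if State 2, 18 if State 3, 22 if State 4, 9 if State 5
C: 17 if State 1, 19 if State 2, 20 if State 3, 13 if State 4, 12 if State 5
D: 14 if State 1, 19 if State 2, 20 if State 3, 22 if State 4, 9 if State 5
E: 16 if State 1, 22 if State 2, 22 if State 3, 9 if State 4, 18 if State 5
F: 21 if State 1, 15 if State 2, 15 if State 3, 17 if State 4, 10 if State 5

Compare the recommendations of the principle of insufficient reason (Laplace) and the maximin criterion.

Row averages: A=12.8, B=16.6, C=16.2, D=16.8, E=17.4, F=15.6
Highest average = 17.4 → E.
Row minima: A=9, B=9, C=12, D=9, E=9, F=10
Best worst-case = 12 → C.

laplace → E; maximin → C (disagree)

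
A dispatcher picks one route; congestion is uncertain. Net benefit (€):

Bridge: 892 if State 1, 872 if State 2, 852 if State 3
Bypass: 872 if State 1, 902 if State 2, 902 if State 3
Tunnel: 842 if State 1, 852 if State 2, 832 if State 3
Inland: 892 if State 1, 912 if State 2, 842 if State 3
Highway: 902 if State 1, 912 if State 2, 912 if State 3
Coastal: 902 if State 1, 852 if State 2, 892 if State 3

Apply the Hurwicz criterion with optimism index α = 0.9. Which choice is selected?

Highway

Bridge: 0.9·892 + 0.1·852 = 888
Bypass: 0.9·902 + 0.1·872 = 899
Tunnel: 0.9·852 + 0.1·832 = 850
Inland: 0.9·912 + 0.1·842 = 905
Highway: 0.9·912 + 0.1·902 = 911
Coastal: 0.9·902 + 0.1·852 = 897
Highest Hurwicz score = 911 → Highway.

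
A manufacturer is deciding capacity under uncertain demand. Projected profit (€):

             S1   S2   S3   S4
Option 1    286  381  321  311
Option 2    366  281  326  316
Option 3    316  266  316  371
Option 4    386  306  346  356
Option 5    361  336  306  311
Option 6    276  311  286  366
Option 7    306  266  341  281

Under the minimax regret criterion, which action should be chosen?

Column bests: S1=386, S2=381, S3=346, S4=371.
Option 1 regrets: 100, 0, 25, 60 → max 100
Option 2 regrets: 20, 100, 20, 55 → max 100
Option 3 regrets: 70, 115, 30, 0 → max 115
Option 4 regrets: 0, 75, 0, 15 → max 75
Option 5 regrets: 25, 45, 40, 60 → max 60
Option 6 regrets: 110, 70, 60, 5 → max 110
Option 7 regrets: 80, 115, 5, 90 → max 115
Smallest max regret = 60 → Option 5.

Option 5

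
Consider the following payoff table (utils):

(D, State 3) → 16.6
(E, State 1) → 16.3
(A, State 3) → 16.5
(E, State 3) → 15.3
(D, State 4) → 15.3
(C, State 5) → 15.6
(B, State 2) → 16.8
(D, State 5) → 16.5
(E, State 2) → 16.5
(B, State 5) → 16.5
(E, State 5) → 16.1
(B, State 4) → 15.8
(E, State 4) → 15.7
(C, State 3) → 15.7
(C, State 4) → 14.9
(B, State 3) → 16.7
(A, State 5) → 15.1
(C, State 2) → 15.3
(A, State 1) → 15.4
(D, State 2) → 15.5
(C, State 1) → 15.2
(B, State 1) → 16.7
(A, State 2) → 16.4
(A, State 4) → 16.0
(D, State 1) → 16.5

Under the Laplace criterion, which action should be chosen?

Row averages: A=15.88, B=16.5, C=15.34, D=16.08, E=15.98
Highest average = 16.5 → B.

B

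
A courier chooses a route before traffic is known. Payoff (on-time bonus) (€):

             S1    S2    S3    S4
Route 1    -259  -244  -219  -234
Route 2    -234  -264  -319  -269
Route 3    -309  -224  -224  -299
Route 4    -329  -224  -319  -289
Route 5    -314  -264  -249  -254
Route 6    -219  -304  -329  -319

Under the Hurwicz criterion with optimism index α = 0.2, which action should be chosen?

Route 1

Route 1: 0.2·(-219) + 0.8·(-259) = -251
Route 2: 0.2·(-234) + 0.8·(-319) = -302
Route 3: 0.2·(-224) + 0.8·(-309) = -292
Route 4: 0.2·(-224) + 0.8·(-329) = -308
Route 5: 0.2·(-249) + 0.8·(-314) = -301
Route 6: 0.2·(-219) + 0.8·(-329) = -307
Highest Hurwicz score = -251 → Route 1.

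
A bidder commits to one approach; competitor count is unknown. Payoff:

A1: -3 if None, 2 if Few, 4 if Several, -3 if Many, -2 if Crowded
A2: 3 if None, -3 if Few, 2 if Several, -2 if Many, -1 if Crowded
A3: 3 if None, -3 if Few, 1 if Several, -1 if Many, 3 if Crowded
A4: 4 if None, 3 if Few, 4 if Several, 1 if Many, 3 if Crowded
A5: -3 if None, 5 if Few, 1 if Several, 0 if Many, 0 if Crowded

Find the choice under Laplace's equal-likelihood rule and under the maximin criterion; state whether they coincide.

laplace → A4; maximin → A4 (agree)

Row averages: A1=-0.4, A2=-0.2, A3=0.6, A4=3, A5=0.6
Highest average = 3 → A4.
Row minima: A1=-3, A2=-3, A3=-3, A4=1, A5=-3
Best worst-case = 1 → A4.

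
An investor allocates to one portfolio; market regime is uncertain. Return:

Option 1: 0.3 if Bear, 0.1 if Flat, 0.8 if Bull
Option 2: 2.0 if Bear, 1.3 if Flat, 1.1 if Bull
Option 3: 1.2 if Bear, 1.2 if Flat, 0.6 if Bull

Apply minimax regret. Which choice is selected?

Column bests: Bear=2.0, Flat=1.3, Bull=1.1.
Option 1 regrets: 1.7, 1.2, 0.3 → max 1.7
Option 2 regrets: 0.0, 0.0, 0.0 → max 0.0
Option 3 regrets: 0.8, 0.1, 0.5 → max 0.8
Smallest max regret = 0.0 → Option 2.

Option 2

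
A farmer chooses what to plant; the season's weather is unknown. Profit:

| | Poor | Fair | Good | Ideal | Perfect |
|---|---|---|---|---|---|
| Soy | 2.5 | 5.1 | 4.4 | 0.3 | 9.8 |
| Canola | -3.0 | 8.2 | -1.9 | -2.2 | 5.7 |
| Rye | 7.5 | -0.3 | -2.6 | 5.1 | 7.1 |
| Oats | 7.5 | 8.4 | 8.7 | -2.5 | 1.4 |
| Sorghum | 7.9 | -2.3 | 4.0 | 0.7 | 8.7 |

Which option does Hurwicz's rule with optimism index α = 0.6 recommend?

Soy

Soy: 0.6·9.8 + 0.4·0.3 = 6
Canola: 0.6·8.2 + 0.4·(-3.0) = 3.72
Rye: 0.6·7.5 + 0.4·(-2.6) = 3.46
Oats: 0.6·8.7 + 0.4·(-2.5) = 4.22
Sorghum: 0.6·8.7 + 0.4·(-2.3) = 4.3
Highest Hurwicz score = 6 → Soy.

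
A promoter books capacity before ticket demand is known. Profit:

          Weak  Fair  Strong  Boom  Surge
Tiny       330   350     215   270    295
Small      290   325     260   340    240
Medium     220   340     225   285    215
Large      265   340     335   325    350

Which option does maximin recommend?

Large

Row minima: Tiny=215, Small=240, Medium=215, Large=265
Best worst-case = 265 → Large.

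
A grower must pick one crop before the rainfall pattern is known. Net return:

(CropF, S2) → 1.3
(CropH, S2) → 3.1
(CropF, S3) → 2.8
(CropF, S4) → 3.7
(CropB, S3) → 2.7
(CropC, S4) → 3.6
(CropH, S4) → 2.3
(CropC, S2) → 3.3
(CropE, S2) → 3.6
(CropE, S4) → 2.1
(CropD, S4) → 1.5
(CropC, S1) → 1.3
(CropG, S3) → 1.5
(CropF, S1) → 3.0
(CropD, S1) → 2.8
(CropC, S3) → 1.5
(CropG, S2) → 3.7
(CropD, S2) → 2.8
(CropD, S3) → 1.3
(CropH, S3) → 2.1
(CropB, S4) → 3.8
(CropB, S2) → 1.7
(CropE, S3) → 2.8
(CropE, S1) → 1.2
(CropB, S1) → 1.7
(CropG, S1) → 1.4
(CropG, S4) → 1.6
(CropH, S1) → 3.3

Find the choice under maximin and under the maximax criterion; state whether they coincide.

Row minima: CropB=1.7, CropD=1.3, CropE=1.2, CropG=1.4, CropF=1.3, CropH=2.1, CropC=1.3
Best worst-case = 2.1 → CropH.
Row maxima: CropB=3.8, CropD=2.8, CropE=3.6, CropG=3.7, CropF=3.7, CropH=3.3, CropC=3.6
Best best-case = 3.8 → CropB.

maximin → CropH; maximax → CropB (disagree)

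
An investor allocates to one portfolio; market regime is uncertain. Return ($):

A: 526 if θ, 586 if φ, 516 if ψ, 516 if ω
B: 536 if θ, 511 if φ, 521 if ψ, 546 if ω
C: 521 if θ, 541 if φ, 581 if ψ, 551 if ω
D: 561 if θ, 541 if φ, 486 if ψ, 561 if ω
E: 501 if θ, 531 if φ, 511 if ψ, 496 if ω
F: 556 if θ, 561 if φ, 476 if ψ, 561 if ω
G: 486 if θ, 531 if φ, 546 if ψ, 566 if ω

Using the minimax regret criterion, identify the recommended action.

Column bests: θ=561, φ=586, ψ=581, ω=566.
A regrets: 35, 0, 65, 50 → max 65
B regrets: 25, 75, 60, 20 → max 75
C regrets: 40, 45, 0, 15 → max 45
D regrets: 0, 45, 95, 5 → max 95
E regrets: 60, 55, 70, 70 → max 70
F regrets: 5, 25, 105, 5 → max 105
G regrets: 75, 55, 35, 0 → max 75
Smallest max regret = 45 → C.

C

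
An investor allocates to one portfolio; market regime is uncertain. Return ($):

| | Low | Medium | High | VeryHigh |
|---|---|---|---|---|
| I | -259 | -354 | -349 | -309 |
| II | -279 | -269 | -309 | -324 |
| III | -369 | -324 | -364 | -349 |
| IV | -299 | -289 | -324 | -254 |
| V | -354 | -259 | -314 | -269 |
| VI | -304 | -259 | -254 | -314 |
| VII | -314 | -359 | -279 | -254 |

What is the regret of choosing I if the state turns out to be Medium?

Best payoff under Medium is -259.
Regret = -259 − (-354) = 95.

95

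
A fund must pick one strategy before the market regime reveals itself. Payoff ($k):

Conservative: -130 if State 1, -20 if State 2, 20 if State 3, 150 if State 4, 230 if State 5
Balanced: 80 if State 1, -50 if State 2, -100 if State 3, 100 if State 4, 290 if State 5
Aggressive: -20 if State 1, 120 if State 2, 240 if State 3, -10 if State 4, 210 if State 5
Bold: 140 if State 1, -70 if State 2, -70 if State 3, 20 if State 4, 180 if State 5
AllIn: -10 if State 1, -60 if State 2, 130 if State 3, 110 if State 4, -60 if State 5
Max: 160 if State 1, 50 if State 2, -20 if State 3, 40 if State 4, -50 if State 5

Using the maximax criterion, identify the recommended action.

Balanced

Row maxima: Conservative=230, Balanced=290, Aggressive=240, Bold=180, AllIn=130, Max=160
Best best-case = 290 → Balanced.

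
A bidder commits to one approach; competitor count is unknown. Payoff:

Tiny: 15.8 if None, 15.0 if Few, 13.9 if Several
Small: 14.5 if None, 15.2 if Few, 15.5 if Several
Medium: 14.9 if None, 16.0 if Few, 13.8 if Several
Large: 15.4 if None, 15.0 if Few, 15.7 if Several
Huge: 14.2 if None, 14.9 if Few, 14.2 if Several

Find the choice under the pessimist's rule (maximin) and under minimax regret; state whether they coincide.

Row minima: Tiny=13.9, Small=14.5, Medium=13.8, Large=15.0, Huge=14.2
Best worst-case = 15.0 → Large.
Column bests: None=15.8, Few=16.0, Several=15.7.
Tiny regrets: 0.0, 1.0, 1.8 → max 1.8
Small regrets: 1.3, 0.8, 0.2 → max 1.3
Medium regrets: 0.9, 0.0, 1.9 → max 1.9
Large regrets: 0.4, 1.0, 0.0 → max 1.0
Huge regrets: 1.6, 1.1, 1.5 → max 1.6
Smallest max regret = 1.0 → Large.

maximin → Large; minimax regret → Large (agree)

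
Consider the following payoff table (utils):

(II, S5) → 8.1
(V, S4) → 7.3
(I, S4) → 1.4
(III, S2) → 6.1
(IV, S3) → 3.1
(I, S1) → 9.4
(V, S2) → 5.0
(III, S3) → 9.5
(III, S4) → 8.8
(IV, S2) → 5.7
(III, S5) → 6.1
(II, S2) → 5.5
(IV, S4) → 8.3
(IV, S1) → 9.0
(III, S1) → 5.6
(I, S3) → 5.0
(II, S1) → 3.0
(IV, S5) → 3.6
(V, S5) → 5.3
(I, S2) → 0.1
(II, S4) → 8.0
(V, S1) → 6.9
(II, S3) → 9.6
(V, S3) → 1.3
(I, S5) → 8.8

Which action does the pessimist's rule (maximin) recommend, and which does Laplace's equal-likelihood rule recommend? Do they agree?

Row minima: I=0.1, II=3.0, III=5.6, IV=3.1, V=1.3
Best worst-case = 5.6 → III.
Row averages: I=4.94, II=6.84, III=7.22, IV=5.94, V=5.16
Highest average = 7.22 → III.

maximin → III; laplace → III (agree)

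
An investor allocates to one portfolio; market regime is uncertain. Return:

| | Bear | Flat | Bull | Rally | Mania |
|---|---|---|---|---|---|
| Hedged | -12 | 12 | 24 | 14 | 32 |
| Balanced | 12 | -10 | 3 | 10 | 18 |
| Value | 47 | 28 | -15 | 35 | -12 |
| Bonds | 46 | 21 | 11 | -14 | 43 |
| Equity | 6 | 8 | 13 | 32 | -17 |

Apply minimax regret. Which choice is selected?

Column bests: Bear=47, Flat=28, Bull=24, Rally=35, Mania=43.
Hedged regrets: 59, 16, 0, 21, 11 → max 59
Balanced regrets: 35, 38, 21, 25, 25 → max 38
Value regrets: 0, 0, 39, 0, 55 → max 55
Bonds regrets: 1, 7, 13, 49, 0 → max 49
Equity regrets: 41, 20, 11, 3, 60 → max 60
Smallest max regret = 38 → Balanced.

Balanced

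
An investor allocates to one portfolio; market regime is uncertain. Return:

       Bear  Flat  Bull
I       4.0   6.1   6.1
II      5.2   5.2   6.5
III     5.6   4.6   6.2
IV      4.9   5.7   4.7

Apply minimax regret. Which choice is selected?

Column bests: Bear=5.6, Flat=6.1, Bull=6.5.
I regrets: 1.6, 0.0, 0.4 → max 1.6
II regrets: 0.4, 0.9, 0.0 → max 0.9
III regrets: 0.0, 1.5, 0.3 → max 1.5
IV regrets: 0.7, 0.4, 1.8 → max 1.8
Smallest max regret = 0.9 → II.

II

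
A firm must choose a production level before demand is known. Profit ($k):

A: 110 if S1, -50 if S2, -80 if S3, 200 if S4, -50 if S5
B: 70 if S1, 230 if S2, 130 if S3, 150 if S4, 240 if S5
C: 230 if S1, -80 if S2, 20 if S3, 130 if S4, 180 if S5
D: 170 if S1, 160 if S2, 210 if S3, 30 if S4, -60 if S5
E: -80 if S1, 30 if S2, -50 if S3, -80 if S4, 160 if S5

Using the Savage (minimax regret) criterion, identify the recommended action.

Column bests: S1=230, S2=230, S3=210, S4=200, S5=240.
A regrets: 120, 280, 290, 0, 290 → max 290
B regrets: 160, 0, 80, 50, 0 → max 160
C regrets: 0, 310, 190, 70, 60 → max 310
D regrets: 60, 70, 0, 170, 300 → max 300
E regrets: 310, 200, 260, 280, 80 → max 310
Smallest max regret = 160 → B.

B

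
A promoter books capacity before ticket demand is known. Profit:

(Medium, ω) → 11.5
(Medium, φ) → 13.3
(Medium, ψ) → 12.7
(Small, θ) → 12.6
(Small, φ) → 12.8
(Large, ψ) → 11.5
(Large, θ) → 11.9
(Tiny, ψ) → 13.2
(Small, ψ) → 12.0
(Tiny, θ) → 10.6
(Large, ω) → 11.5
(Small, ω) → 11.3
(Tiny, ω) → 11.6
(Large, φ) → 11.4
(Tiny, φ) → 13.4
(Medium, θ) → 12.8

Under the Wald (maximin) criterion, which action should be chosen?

Row minima: Tiny=10.6, Small=11.3, Medium=11.5, Large=11.4
Best worst-case = 11.5 → Medium.

Medium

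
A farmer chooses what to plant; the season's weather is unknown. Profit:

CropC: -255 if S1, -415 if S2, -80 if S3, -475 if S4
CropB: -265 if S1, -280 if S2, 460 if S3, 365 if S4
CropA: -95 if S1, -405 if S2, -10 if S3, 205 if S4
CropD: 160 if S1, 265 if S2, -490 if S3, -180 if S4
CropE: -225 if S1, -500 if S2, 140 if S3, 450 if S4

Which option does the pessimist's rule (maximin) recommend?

Row minima: CropC=-475, CropB=-280, CropA=-405, CropD=-490, CropE=-500
Best worst-case = -280 → CropB.

CropB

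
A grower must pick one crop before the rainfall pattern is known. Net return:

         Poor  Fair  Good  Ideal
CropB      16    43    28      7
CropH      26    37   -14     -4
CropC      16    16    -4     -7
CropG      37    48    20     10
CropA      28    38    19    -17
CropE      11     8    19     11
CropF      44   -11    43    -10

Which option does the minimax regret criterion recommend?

Column bests: Poor=44, Fair=48, Good=43, Ideal=11.
CropB regrets: 28, 5, 15, 4 → max 28
CropH regrets: 18, 11, 57, 15 → max 57
CropC regrets: 28, 32, 47, 18 → max 47
CropG regrets: 7, 0, 23, 1 → max 23
CropA regrets: 16, 10, 24, 28 → max 28
CropE regrets: 33, 40, 24, 0 → max 40
CropF regrets: 0, 59, 0, 21 → max 59
Smallest max regret = 23 → CropG.

CropG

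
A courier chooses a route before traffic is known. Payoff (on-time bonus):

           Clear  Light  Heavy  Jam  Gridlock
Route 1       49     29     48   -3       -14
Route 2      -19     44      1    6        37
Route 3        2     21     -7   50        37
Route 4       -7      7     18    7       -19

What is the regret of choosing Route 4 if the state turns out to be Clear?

56

Best payoff under Clear is 49.
Regret = 49 − (-7) = 56.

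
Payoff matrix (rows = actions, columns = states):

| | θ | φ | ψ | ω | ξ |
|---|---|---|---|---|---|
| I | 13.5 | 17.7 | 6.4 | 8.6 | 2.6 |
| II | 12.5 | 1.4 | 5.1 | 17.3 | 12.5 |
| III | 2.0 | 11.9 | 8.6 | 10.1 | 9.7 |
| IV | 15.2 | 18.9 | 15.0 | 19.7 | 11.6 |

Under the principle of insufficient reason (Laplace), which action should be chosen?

Row averages: I=9.76, II=9.76, III=8.46, IV=16.08
Highest average = 16.08 → IV.

IV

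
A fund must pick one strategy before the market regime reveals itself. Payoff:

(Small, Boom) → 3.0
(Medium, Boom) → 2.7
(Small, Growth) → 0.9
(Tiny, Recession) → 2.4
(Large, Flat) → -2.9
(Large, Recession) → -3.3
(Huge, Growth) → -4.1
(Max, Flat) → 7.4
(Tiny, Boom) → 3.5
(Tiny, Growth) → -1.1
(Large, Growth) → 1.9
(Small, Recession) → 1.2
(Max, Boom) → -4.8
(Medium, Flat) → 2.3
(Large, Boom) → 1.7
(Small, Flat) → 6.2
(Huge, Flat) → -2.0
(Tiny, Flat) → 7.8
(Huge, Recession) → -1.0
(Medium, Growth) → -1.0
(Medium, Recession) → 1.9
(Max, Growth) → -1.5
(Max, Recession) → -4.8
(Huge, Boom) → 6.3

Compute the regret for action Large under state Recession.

5.7

Best payoff under Recession is 2.4.
Regret = 2.4 − (-3.3) = 5.7.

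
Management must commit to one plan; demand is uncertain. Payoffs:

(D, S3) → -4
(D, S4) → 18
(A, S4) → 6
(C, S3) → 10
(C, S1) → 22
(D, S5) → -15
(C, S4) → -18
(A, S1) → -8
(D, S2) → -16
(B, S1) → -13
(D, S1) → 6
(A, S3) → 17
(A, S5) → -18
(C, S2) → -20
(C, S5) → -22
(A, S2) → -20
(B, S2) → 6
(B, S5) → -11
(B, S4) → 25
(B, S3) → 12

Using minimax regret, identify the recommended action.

Column bests: S1=22, S2=6, S3=17, S4=25, S5=-11.
A regrets: 30, 26, 0, 19, 7 → max 30
B regrets: 35, 0, 5, 0, 0 → max 35
C regrets: 0, 26, 7, 43, 11 → max 43
D regrets: 16, 22, 21, 7, 4 → max 22
Smallest max regret = 22 → D.

D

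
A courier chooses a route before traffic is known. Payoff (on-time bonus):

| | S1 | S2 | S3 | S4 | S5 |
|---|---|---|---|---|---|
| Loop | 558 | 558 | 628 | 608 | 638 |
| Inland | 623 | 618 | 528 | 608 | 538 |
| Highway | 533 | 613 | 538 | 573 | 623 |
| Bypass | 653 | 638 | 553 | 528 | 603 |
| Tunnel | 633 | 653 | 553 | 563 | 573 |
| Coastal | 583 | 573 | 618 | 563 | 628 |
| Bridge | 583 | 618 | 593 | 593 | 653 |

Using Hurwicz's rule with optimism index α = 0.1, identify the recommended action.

Loop: 0.1·638 + 0.9·558 = 566
Inland: 0.1·623 + 0.9·528 = 537.5
Highway: 0.1·623 + 0.9·533 = 542
Bypass: 0.1·653 + 0.9·528 = 540.5
Tunnel: 0.1·653 + 0.9·553 = 563
Coastal: 0.1·628 + 0.9·563 = 569.5
Bridge: 0.1·653 + 0.9·583 = 590
Highest Hurwicz score = 590 → Bridge.

Bridge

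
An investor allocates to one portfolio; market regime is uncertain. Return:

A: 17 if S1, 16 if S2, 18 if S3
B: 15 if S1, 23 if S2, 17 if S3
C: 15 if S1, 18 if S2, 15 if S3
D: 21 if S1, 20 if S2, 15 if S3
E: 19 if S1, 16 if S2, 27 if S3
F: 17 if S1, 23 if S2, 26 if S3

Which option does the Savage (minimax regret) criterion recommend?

Column bests: S1=21, S2=23, S3=27.
A regrets: 4, 7, 9 → max 9
B regrets: 6, 0, 10 → max 10
C regrets: 6, 5, 12 → max 12
D regrets: 0, 3, 12 → max 12
E regrets: 2, 7, 0 → max 7
F regrets: 4, 0, 1 → max 4
Smallest max regret = 4 → F.

F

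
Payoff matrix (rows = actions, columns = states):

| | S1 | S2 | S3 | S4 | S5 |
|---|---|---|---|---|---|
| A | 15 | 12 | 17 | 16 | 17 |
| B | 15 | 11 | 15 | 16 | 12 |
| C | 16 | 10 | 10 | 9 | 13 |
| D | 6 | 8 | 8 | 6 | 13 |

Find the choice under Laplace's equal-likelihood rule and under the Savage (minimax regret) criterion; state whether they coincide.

Row averages: A=15.4, B=13.8, C=11.6, D=8.2
Highest average = 15.4 → A.
Column bests: S1=16, S2=12, S3=17, S4=16, S5=17.
A regrets: 1, 0, 0, 0, 0 → max 1
B regrets: 1, 1, 2, 0, 5 → max 5
C regrets: 0, 2, 7, 7, 4 → max 7
D regrets: 10, 4, 9, 10, 4 → max 10
Smallest max regret = 1 → A.

laplace → A; minimax regret → A (agree)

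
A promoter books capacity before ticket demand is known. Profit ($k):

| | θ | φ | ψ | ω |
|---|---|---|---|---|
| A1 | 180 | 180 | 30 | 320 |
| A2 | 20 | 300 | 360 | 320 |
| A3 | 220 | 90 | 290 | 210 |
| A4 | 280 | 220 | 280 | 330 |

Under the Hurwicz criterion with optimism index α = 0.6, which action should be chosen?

A1: 0.6·320 + 0.4·30 = 204
A2: 0.6·360 + 0.4·20 = 224
A3: 0.6·290 + 0.4·90 = 210
A4: 0.6·330 + 0.4·220 = 286
Highest Hurwicz score = 286 → A4.

A4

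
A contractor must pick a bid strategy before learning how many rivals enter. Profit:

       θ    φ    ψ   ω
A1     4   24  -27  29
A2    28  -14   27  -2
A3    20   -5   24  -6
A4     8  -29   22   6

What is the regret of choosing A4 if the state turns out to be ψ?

5

Best payoff under ψ is 27.
Regret = 27 − 22 = 5.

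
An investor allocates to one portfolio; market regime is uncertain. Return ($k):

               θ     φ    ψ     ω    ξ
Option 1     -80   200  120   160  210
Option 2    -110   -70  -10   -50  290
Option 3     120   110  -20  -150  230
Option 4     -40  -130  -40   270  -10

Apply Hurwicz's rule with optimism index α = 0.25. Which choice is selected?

Option 1

Option 1: 0.25·210 + 0.75·(-80) = -7.5
Option 2: 0.25·290 + 0.75·(-110) = -10
Option 3: 0.25·230 + 0.75·(-150) = -55
Option 4: 0.25·270 + 0.75·(-130) = -30
Highest Hurwicz score = -7.5 → Option 1.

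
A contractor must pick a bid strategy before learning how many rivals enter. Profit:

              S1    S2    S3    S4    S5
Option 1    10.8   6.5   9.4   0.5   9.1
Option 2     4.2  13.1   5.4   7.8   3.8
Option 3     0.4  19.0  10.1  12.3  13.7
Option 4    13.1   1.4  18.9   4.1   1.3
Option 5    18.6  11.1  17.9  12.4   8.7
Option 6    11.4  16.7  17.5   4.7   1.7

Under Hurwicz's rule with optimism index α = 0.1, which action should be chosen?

Option 5

Option 1: 0.1·10.8 + 0.9·0.5 = 1.53
Option 2: 0.1·13.1 + 0.9·3.8 = 4.73
Option 3: 0.1·19.0 + 0.9·0.4 = 2.26
Option 4: 0.1·18.9 + 0.9·1.3 = 3.06
Option 5: 0.1·18.6 + 0.9·8.7 = 9.69
Option 6: 0.1·17.5 + 0.9·1.7 = 3.28
Highest Hurwicz score = 9.69 → Option 5.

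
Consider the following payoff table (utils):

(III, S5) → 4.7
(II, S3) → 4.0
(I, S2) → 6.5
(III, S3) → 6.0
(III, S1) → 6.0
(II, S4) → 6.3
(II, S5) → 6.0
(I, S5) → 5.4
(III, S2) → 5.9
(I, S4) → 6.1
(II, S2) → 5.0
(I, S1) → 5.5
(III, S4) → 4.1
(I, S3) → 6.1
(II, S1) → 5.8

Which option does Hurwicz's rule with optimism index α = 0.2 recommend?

I: 0.2·6.5 + 0.8·5.4 = 5.62
II: 0.2·6.3 + 0.8·4.0 = 4.46
III: 0.2·6.0 + 0.8·4.1 = 4.48
Highest Hurwicz score = 5.62 → I.

I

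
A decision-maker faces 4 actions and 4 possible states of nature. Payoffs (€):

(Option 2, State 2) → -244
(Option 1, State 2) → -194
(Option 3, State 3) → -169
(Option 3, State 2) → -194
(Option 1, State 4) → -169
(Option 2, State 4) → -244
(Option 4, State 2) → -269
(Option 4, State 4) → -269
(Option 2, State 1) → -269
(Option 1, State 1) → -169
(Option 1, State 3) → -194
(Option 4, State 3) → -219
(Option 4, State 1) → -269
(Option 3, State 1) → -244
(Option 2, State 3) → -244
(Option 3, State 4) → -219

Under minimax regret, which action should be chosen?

Column bests: State 1=-169, State 2=-194, State 3=-169, State 4=-169.
Option 1 regrets: 0, 0, 25, 0 → max 25
Option 2 regrets: 100, 50, 75, 75 → max 100
Option 3 regrets: 75, 0, 0, 50 → max 75
Option 4 regrets: 100, 75, 50, 100 → max 100
Smallest max regret = 25 → Option 1.

Option 1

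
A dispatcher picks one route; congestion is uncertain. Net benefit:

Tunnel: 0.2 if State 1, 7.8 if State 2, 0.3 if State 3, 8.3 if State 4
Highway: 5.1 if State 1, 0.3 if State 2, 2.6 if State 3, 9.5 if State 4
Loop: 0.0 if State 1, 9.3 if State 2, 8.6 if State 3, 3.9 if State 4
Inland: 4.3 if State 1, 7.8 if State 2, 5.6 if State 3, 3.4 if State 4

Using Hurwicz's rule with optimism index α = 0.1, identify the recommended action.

Tunnel: 0.1·8.3 + 0.9·0.2 = 1.01
Highway: 0.1·9.5 + 0.9·0.3 = 1.22
Loop: 0.1·9.3 + 0.9·0.0 = 0.93
Inland: 0.1·7.8 + 0.9·3.4 = 3.84
Highest Hurwicz score = 3.84 → Inland.

Inland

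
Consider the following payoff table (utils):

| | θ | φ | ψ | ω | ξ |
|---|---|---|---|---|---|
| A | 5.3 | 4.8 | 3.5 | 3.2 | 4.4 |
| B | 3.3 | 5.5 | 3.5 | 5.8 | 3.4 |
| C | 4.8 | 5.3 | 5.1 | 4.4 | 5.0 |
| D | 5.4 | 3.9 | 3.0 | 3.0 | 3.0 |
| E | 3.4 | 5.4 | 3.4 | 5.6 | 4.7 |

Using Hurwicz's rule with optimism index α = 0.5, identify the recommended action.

A: 0.5·5.3 + 0.5·3.2 = 4.25
B: 0.5·5.8 + 0.5·3.3 = 4.55
C: 0.5·5.3 + 0.5·4.4 = 4.85
D: 0.5·5.4 + 0.5·3.0 = 4.2
E: 0.5·5.6 + 0.5·3.4 = 4.5
Highest Hurwicz score = 4.85 → C.

C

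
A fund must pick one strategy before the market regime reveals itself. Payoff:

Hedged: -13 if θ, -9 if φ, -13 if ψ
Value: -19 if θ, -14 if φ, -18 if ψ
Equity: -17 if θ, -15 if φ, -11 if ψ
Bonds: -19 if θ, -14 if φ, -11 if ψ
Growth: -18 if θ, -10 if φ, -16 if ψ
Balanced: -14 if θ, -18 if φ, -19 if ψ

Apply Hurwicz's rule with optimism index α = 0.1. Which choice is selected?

Hedged: 0.1·(-9) + 0.9·(-13) = -12.6
Value: 0.1·(-14) + 0.9·(-19) = -18.5
Equity: 0.1·(-11) + 0.9·(-17) = -16.4
Bonds: 0.1·(-11) + 0.9·(-19) = -18.2
Growth: 0.1·(-10) + 0.9·(-18) = -17.2
Balanced: 0.1·(-14) + 0.9·(-19) = -18.5
Highest Hurwicz score = -12.6 → Hedged.

Hedged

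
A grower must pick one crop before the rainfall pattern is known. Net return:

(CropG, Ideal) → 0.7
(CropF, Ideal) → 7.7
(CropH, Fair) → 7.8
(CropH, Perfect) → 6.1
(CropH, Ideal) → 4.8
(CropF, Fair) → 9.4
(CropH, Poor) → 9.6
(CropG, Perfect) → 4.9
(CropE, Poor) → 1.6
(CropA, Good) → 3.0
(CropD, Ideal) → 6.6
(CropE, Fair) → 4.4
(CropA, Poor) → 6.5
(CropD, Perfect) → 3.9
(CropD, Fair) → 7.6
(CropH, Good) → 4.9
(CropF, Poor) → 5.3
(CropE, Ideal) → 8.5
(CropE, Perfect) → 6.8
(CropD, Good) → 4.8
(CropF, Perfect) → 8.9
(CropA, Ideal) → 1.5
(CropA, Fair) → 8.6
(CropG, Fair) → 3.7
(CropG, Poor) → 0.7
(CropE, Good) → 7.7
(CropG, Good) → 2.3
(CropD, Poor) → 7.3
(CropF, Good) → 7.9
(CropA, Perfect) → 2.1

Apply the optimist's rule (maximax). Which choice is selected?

Row maxima: CropA=8.6, CropD=7.6, CropH=9.6, CropG=4.9, CropF=9.4, CropE=8.5
Best best-case = 9.6 → CropH.

CropH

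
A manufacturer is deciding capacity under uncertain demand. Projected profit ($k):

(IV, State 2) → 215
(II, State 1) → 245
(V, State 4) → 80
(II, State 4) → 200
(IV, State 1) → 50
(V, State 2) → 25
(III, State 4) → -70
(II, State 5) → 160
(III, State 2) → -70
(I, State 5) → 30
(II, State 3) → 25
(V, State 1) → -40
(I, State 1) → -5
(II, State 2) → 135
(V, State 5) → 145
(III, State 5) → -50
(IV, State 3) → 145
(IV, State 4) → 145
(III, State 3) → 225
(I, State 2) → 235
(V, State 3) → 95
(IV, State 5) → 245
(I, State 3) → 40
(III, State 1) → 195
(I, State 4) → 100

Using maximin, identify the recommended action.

Row minima: I=-5, II=25, III=-70, IV=50, V=-40
Best worst-case = 50 → IV.

IV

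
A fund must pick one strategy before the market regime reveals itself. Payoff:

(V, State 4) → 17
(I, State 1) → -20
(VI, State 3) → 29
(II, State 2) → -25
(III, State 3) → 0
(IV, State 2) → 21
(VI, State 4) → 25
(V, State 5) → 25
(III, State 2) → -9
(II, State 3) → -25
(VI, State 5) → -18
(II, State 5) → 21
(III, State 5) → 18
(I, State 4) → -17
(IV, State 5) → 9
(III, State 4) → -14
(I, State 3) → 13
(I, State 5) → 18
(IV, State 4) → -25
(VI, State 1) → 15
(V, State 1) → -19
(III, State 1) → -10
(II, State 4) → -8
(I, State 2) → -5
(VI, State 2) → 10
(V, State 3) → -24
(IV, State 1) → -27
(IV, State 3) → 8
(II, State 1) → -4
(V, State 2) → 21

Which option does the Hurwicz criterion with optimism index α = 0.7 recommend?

I: 0.7·18 + 0.3·(-20) = 6.6
II: 0.7·21 + 0.3·(-25) = 7.2
III: 0.7·18 + 0.3·(-14) = 8.4
IV: 0.7·21 + 0.3·(-27) = 6.6
V: 0.7·25 + 0.3·(-24) = 10.3
VI: 0.7·29 + 0.3·(-18) = 14.9
Highest Hurwicz score = 14.9 → VI.

VI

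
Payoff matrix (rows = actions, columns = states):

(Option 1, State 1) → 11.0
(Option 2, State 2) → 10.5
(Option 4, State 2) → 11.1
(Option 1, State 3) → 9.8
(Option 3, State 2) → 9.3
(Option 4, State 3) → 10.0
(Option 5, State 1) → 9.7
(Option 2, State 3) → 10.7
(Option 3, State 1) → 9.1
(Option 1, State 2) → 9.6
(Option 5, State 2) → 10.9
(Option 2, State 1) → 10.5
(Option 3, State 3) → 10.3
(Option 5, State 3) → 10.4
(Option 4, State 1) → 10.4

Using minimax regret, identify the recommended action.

Option 2

Column bests: State 1=11.0, State 2=11.1, State 3=10.7.
Option 1 regrets: 0.0, 1.5, 0.9 → max 1.5
Option 2 regrets: 0.5, 0.6, 0.0 → max 0.6
Option 3 regrets: 1.9, 1.8, 0.4 → max 1.9
Option 4 regrets: 0.6, 0.0, 0.7 → max 0.7
Option 5 regrets: 1.3, 0.2, 0.3 → max 1.3
Smallest max regret = 0.6 → Option 2.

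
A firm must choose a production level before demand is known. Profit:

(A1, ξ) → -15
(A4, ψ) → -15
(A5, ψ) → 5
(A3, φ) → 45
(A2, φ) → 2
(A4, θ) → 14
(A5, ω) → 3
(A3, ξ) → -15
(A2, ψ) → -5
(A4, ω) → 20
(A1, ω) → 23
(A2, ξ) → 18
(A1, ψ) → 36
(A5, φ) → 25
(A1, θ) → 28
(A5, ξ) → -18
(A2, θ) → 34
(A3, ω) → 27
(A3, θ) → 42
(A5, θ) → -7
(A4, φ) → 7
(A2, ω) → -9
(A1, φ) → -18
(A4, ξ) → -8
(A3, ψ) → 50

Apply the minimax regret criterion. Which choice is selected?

A3

Column bests: θ=42, φ=45, ψ=50, ω=27, ξ=18.
A1 regrets: 14, 63, 14, 4, 33 → max 63
A2 regrets: 8, 43, 55, 36, 0 → max 55
A3 regrets: 0, 0, 0, 0, 33 → max 33
A4 regrets: 28, 38, 65, 7, 26 → max 65
A5 regrets: 49, 20, 45, 24, 36 → max 49
Smallest max regret = 33 → A3.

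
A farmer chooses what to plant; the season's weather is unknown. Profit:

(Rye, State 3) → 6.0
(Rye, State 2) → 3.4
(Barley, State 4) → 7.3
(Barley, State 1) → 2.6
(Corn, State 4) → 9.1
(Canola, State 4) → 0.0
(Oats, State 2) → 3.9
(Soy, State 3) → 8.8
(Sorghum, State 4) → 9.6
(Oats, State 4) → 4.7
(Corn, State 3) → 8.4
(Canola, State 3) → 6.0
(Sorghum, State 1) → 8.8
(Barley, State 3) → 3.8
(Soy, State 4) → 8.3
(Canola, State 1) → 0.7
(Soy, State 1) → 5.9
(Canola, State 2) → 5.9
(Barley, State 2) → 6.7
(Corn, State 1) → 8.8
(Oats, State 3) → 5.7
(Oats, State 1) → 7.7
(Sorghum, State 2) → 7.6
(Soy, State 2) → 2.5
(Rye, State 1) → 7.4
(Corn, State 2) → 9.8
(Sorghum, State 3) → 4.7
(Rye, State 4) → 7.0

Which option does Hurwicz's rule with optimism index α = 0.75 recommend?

Canola: 0.75·6.0 + 0.25·0.0 = 4.5
Rye: 0.75·7.4 + 0.25·3.4 = 6.4
Soy: 0.75·8.8 + 0.25·2.5 = 7.225
Barley: 0.75·7.3 + 0.25·2.6 = 6.125
Oats: 0.75·7.7 + 0.25·3.9 = 6.75
Sorghum: 0.75·9.6 + 0.25·4.7 = 8.375
Corn: 0.75·9.8 + 0.25·8.4 = 9.45
Highest Hurwicz score = 9.45 → Corn.

Corn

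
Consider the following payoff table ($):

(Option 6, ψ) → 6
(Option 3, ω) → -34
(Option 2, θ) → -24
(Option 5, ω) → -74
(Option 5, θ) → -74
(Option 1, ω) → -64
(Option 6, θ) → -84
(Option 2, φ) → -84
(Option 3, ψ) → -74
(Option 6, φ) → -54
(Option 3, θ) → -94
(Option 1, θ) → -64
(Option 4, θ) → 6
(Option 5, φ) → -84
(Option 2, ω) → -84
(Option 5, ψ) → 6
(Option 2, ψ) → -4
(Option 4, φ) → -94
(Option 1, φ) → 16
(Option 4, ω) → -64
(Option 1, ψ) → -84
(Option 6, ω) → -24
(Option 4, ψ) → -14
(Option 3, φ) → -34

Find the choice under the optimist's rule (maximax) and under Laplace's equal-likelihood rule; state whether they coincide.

Row maxima: Option 1=16, Option 2=-4, Option 3=-34, Option 4=6, Option 5=6, Option 6=6
Best best-case = 16 → Option 1.
Row averages: Option 1=-49, Option 2=-49, Option 3=-59, Option 4=-41.5, Option 5=-56.5, Option 6=-39
Highest average = -39 → Option 6.

maximax → Option 1; laplace → Option 6 (disagree)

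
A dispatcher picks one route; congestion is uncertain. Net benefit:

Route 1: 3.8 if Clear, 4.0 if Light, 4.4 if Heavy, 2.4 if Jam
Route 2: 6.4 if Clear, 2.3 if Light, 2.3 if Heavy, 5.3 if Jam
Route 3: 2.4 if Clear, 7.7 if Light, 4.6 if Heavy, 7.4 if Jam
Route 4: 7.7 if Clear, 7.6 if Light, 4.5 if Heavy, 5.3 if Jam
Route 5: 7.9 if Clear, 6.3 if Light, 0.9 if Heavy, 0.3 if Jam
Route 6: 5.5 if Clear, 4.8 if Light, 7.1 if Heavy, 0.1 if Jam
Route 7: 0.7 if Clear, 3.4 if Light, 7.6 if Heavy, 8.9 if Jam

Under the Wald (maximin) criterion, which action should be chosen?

Row minima: Route 1=2.4, Route 2=2.3, Route 3=2.4, Route 4=4.5, Route 5=0.3, Route 6=0.1, Route 7=0.7
Best worst-case = 4.5 → Route 4.

Route 4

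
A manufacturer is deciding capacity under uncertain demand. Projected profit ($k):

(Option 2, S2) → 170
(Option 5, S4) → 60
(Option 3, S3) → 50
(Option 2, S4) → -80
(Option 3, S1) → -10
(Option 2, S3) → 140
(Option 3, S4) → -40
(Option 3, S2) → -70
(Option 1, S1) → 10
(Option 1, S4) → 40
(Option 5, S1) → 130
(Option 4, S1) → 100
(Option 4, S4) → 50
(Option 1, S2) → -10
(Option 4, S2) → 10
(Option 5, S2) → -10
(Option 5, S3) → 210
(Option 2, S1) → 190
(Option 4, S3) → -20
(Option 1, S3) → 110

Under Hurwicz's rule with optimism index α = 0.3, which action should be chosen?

Option 5

Option 1: 0.3·110 + 0.7·(-10) = 26
Option 2: 0.3·190 + 0.7·(-80) = 1
Option 3: 0.3·50 + 0.7·(-70) = -34
Option 4: 0.3·100 + 0.7·(-20) = 16
Option 5: 0.3·210 + 0.7·(-10) = 56
Highest Hurwicz score = 56 → Option 5.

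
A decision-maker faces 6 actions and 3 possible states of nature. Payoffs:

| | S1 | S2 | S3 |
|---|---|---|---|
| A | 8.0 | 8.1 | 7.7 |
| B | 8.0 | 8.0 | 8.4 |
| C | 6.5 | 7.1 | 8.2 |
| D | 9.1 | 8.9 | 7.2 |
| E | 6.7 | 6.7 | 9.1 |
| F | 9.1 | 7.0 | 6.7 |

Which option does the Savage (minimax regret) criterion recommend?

B

Column bests: S1=9.1, S2=8.9, S3=9.1.
A regrets: 1.1, 0.8, 1.4 → max 1.4
B regrets: 1.1, 0.9, 0.7 → max 1.1
C regrets: 2.6, 1.8, 0.9 → max 2.6
D regrets: 0.0, 0.0, 1.9 → max 1.9
E regrets: 2.4, 2.2, 0.0 → max 2.4
F regrets: 0.0, 1.9, 2.4 → max 2.4
Smallest max regret = 1.1 → B.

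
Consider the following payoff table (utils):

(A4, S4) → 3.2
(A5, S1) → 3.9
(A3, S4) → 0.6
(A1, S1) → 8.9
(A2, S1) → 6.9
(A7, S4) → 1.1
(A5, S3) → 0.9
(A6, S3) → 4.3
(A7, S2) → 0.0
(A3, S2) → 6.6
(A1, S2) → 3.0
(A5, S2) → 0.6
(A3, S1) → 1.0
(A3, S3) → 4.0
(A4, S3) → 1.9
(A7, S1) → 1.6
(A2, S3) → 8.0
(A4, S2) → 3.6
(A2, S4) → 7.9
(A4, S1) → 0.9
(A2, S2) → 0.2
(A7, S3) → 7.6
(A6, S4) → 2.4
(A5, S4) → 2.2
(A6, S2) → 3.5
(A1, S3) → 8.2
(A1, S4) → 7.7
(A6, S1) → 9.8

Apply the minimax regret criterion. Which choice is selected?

A1

Column bests: S1=9.8, S2=6.6, S3=8.2, S4=7.9.
A1 regrets: 0.9, 3.6, 0.0, 0.2 → max 3.6
A2 regrets: 2.9, 6.4, 0.2, 0.0 → max 6.4
A3 regrets: 8.8, 0.0, 4.2, 7.3 → max 8.8
A4 regrets: 8.9, 3.0, 6.3, 4.7 → max 8.9
A5 regrets: 5.9, 6.0, 7.3, 5.7 → max 7.3
A6 regrets: 0.0, 3.1, 3.9, 5.5 → max 5.5
A7 regrets: 8.2, 6.6, 0.6, 6.8 → max 8.2
Smallest max regret = 3.6 → A1.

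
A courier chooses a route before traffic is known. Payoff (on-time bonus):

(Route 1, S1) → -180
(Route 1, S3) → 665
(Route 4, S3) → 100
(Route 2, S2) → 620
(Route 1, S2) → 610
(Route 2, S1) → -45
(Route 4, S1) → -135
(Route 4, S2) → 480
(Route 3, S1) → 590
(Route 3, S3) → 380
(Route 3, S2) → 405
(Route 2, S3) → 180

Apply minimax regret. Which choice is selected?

Route 3

Column bests: S1=590, S2=620, S3=665.
Route 1 regrets: 770, 10, 0 → max 770
Route 2 regrets: 635, 0, 485 → max 635
Route 3 regrets: 0, 215, 285 → max 285
Route 4 regrets: 725, 140, 565 → max 725
Smallest max regret = 285 → Route 3.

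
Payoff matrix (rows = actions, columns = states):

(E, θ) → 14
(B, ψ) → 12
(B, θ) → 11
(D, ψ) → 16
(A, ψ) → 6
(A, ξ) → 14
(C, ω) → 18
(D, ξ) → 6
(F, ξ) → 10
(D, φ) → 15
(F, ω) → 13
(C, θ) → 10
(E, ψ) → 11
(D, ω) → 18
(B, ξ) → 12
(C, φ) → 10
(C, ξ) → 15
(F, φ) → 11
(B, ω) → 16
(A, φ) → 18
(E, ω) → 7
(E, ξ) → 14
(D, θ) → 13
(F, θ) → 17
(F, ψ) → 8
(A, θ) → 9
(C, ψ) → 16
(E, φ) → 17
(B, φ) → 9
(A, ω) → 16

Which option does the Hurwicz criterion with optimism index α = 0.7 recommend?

C

A: 0.7·18 + 0.3·6 = 14.4
B: 0.7·16 + 0.3·9 = 13.9
C: 0.7·18 + 0.3·10 = 15.6
D: 0.7·18 + 0.3·6 = 14.4
E: 0.7·17 + 0.3·7 = 14
F: 0.7·17 + 0.3·8 = 14.3
Highest Hurwicz score = 15.6 → C.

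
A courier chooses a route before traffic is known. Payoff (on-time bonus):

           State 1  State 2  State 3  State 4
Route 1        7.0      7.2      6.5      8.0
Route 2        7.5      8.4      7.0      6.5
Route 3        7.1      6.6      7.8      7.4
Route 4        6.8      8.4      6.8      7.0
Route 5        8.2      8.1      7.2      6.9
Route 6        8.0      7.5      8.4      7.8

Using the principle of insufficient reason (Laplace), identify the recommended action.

Row averages: Route 1=7.175, Route 2=7.35, Route 3=7.225, Route 4=7.25, Route 5=7.6, Route 6=7.925
Highest average = 7.925 → Route 6.

Route 6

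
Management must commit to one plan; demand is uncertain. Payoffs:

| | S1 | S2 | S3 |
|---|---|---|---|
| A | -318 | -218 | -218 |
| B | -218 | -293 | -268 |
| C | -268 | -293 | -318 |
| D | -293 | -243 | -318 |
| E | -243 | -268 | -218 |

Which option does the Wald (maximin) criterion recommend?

E

Row minima: A=-318, B=-293, C=-318, D=-318, E=-268
Best worst-case = -268 → E.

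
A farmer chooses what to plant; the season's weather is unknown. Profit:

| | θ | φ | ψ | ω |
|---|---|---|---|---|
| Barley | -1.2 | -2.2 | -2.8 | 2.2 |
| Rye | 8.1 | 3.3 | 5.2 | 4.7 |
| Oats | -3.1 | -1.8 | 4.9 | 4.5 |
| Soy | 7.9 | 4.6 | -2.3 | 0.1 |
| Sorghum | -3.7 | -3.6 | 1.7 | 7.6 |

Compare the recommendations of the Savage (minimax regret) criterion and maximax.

minimax regret → Rye; maximax → Rye (agree)

Column bests: θ=8.1, φ=4.6, ψ=5.2, ω=7.6.
Barley regrets: 9.3, 6.8, 8.0, 5.4 → max 9.3
Rye regrets: 0.0, 1.3, 0.0, 2.9 → max 2.9
Oats regrets: 11.2, 6.4, 0.3, 3.1 → max 11.2
Soy regrets: 0.2, 0.0, 7.5, 7.5 → max 7.5
Sorghum regrets: 11.8, 8.2, 3.5, 0.0 → max 11.8
Smallest max regret = 2.9 → Rye.
Row maxima: Barley=2.2, Rye=8.1, Oats=4.9, Soy=7.9, Sorghum=7.6
Best best-case = 8.1 → Rye.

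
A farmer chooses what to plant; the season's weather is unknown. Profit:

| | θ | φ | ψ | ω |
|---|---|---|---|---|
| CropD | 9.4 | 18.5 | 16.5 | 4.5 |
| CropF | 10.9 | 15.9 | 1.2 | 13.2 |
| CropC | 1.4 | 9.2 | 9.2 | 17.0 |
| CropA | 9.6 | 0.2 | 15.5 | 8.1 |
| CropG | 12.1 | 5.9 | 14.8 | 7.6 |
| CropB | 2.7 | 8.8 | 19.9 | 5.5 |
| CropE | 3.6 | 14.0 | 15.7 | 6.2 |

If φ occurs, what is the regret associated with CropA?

18.3

Best payoff under φ is 18.5.
Regret = 18.5 − 0.2 = 18.3.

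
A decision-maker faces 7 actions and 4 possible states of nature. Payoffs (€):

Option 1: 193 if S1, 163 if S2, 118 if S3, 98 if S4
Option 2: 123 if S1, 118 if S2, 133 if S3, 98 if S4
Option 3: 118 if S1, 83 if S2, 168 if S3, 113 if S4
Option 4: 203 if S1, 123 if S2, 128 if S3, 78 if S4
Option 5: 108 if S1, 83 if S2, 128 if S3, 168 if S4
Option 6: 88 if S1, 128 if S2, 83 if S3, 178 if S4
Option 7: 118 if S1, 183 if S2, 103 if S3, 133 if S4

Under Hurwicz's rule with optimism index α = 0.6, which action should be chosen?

Option 1

Option 1: 0.6·193 + 0.4·98 = 155
Option 2: 0.6·133 + 0.4·98 = 119
Option 3: 0.6·168 + 0.4·83 = 134
Option 4: 0.6·203 + 0.4·78 = 153
Option 5: 0.6·168 + 0.4·83 = 134
Option 6: 0.6·178 + 0.4·83 = 140
Option 7: 0.6·183 + 0.4·103 = 151
Highest Hurwicz score = 155 → Option 1.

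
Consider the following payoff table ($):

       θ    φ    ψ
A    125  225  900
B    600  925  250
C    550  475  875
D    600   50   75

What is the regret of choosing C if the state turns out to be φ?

450

Best payoff under φ is 925.
Regret = 925 − 475 = 450.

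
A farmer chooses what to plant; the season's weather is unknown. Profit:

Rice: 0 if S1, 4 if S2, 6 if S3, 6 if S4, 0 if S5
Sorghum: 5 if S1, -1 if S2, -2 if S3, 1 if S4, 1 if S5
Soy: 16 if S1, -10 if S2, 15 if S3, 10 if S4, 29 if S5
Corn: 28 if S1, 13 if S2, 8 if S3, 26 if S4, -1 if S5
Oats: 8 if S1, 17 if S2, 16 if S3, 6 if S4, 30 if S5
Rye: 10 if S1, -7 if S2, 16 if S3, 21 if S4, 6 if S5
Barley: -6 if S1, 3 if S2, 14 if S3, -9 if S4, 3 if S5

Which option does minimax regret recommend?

Column bests: S1=28, S2=17, S3=16, S4=26, S5=30.
Rice regrets: 28, 13, 10, 20, 30 → max 30
Sorghum regrets: 23, 18, 18, 25, 29 → max 29
Soy regrets: 12, 27, 1, 16, 1 → max 27
Corn regrets: 0, 4, 8, 0, 31 → max 31
Oats regrets: 20, 0, 0, 20, 0 → max 20
Rye regrets: 18, 24, 0, 5, 24 → max 24
Barley regrets: 34, 14, 2, 35, 27 → max 35
Smallest max regret = 20 → Oats.

Oats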